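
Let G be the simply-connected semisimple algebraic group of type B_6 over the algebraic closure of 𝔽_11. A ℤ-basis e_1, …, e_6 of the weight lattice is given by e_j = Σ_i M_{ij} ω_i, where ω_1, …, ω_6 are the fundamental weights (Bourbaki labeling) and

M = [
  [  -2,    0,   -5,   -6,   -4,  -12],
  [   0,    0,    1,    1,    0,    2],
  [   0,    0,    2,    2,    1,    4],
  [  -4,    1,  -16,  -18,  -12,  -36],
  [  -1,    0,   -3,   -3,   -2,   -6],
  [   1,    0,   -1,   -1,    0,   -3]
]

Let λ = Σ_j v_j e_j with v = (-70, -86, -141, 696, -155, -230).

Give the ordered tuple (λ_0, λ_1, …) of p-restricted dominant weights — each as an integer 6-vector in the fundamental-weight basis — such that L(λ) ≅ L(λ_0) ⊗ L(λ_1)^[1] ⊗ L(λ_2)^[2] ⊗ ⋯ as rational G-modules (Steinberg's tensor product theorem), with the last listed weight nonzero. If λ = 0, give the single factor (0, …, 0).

((5, 7, 2, 7, 7, 10), (4, 8, 3, 5, 8, 5))

Converting to the ω-basis (c_i = row i of M dotted with v = (-70, -86, -141, 696, -155, -230)):
  c_1 = -2*-70 + 0*-86 + -5*-141 + -6*696 + -4*-155 + -12*-230 = 49
  c_2 = 0*-70 + 0*-86 + 1*-141 + 1*696 + 0*-155 + 2*-230 = 95
  c_3 = 0*-70 + 0*-86 + 2*-141 + 2*696 + 1*-155 + 4*-230 = 35
  c_4 = -4*-70 + 1*-86 + -16*-141 + -18*696 + -12*-155 + -36*-230 = 62
  c_5 = -1*-70 + 0*-86 + -3*-141 + -3*696 + -2*-155 + -6*-230 = 95
  c_6 = 1*-70 + 0*-86 + -1*-141 + -1*696 + 0*-155 + -3*-230 = 65
Writing each c_i in base p = 11:
  c_1 = 49 = 5·11^0 + 4·11^1
  c_2 = 95 = 7·11^0 + 8·11^1
  c_3 = 35 = 2·11^0 + 3·11^1
  c_4 = 62 = 7·11^0 + 5·11^1
  c_5 = 95 = 7·11^0 + 8·11^1
  c_6 = 65 = 10·11^0 + 5·11^1
p-restricted factor λ_0 = (5, 7, 2, 7, 7, 10)
p-restricted factor λ_1 = (4, 8, 3, 5, 8, 5)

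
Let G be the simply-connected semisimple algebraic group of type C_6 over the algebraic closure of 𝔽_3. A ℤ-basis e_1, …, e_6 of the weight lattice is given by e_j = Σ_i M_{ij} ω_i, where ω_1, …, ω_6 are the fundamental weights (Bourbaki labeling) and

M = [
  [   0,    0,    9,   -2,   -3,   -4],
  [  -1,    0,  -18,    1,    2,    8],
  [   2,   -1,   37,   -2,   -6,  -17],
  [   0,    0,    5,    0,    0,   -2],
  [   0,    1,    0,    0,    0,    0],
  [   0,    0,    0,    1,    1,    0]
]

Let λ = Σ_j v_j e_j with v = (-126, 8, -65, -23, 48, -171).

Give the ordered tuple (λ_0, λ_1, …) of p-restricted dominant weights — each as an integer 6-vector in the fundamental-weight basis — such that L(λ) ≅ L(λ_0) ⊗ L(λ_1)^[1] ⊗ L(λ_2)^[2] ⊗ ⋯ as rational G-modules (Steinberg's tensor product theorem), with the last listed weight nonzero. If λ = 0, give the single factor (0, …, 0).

Compute c_i = Σ_j M_{ij} v_j with v = (-126, 8, -65, -23, 48, -171):
  c_1 = (0)·(-126) + 0·8 + (9)·(-65) + (-2)·(-23) + (-3)·(48) + (-4)·(-171) = 1
  c_2 = (-1)·(-126) + 0·8 + (-18)·(-65) + (1)·(-23) + 2·48 + (8)·(-171) = 1
  c_3 = (2)·(-126) + (-1)·(8) + (37)·(-65) + (-2)·(-23) + (-6)·(48) + (-17)·(-171) = 0
  c_4 = (0)·(-126) + 0·8 + (5)·(-65) + (0)·(-23) + 0·48 + (-2)·(-171) = 17
  c_5 = (0)·(-126) + 1·8 + (0)·(-65) + (0)·(-23) + 0·48 + (0)·(-171) = 8
  c_6 = (0)·(-126) + 0·8 + (0)·(-65) + (1)·(-23) + 1·48 + (0)·(-171) = 25
Base-3 expansion of each c_i:
  c_1 = 1 = 1·3^0
  c_2 = 1 = 1·3^0
  c_3 = 0
  c_4 = 17 = 2·3^0 + 2·3^1 + 1·3^2
  c_5 = 8 = 2·3^0 + 2·3^1
  c_6 = 25 = 1·3^0 + 2·3^1 + 2·3^2
Factor λ_0 = (1, 1, 0, 2, 2, 1)
Factor λ_1 = (0, 0, 0, 2, 2, 2)
Factor λ_2 = (0, 0, 0, 1, 0, 2)

((1, 1, 0, 2, 2, 1), (0, 0, 0, 2, 2, 2), (0, 0, 0, 1, 0, 2))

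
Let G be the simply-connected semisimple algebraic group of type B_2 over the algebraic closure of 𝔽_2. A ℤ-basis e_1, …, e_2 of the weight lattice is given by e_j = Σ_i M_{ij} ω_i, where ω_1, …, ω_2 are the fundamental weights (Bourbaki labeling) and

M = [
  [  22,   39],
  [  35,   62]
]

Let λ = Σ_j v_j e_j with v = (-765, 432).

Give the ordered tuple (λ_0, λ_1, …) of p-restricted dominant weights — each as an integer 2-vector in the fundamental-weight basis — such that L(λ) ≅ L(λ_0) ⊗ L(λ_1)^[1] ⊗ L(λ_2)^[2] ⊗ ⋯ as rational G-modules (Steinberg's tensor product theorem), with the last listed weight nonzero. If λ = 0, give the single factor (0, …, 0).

ω-coordinates c = M·v, v = (-765, 432):
  c_1 = 22*-765 + 39*432 = 18
  c_2 = 35*-765 + 62*432 = 9
p = 2; digits c_i = Σ_j d_{ij}·2^j, 0 ≤ d_{ij} < 2:
  c_1 = 18 = 0·2^0 + 1·2^1 + 0·2^2 + 0·2^3 + 1·2^4
  c_2 = 9 = 1·2^0 + 0·2^1 + 0·2^2 + 1·2^3
p-restricted factor λ_0 = (0, 1)
p-restricted factor λ_1 = (1, 0)
p-restricted factor λ_2 = (0, 0)
p-restricted factor λ_3 = (0, 1)
p-restricted factor λ_4 = (1, 0)

((0, 1), (1, 0), (0, 0), (0, 1), (1, 0))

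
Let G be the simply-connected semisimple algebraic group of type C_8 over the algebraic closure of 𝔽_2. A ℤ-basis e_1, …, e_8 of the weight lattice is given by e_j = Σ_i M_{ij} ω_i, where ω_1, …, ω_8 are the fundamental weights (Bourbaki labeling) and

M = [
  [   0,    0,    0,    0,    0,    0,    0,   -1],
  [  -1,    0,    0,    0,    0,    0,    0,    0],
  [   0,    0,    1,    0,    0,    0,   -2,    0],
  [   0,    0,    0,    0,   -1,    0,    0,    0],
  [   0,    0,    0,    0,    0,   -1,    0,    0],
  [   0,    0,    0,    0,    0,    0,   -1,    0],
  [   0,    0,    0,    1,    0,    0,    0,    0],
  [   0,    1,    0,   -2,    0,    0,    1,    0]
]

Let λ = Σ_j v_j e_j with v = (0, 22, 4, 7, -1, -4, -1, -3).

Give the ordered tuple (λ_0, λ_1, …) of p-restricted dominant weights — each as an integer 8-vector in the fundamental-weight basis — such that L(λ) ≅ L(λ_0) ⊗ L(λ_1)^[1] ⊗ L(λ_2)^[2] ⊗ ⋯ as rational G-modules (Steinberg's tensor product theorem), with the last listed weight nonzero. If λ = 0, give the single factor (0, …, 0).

Converting to the ω-basis (c_i = row i of M dotted with v = (0, 22, 4, 7, -1, -4, -1, -3)):
  c_1 = (0)·(0) + (0)·(22) + (0)·(4) + (0)·(7) + (0)·(-1) + (0)·(-4) + (0)·(-1) + (-1)·(-3) = 3
  c_2 = (-1)·(0) + (0)·(22) + (0)·(4) + (0)·(7) + (0)·(-1) + (0)·(-4) + (0)·(-1) + (0)·(-3) = 0
  c_3 = (0)·(0) + (0)·(22) + (1)·(4) + (0)·(7) + (0)·(-1) + (0)·(-4) + (-2)·(-1) + (0)·(-3) = 6
  c_4 = (0)·(0) + (0)·(22) + (0)·(4) + (0)·(7) + (-1)·(-1) + (0)·(-4) + (0)·(-1) + (0)·(-3) = 1
  c_5 = (0)·(0) + (0)·(22) + (0)·(4) + (0)·(7) + (0)·(-1) + (-1)·(-4) + (0)·(-1) + (0)·(-3) = 4
  c_6 = (0)·(0) + (0)·(22) + (0)·(4) + (0)·(7) + (0)·(-1) + (0)·(-4) + (-1)·(-1) + (0)·(-3) = 1
  c_7 = (0)·(0) + (0)·(22) + (0)·(4) + (1)·(7) + (0)·(-1) + (0)·(-4) + (0)·(-1) + (0)·(-3) = 7
  c_8 = (0)·(0) + (1)·(22) + (0)·(4) + (-2)·(7) + (0)·(-1) + (0)·(-4) + (1)·(-1) + (0)·(-3) = 7
Expand coordinatewise in base 2:
  c_1 = 3 = 1·2^0 + 1·2^1
  c_2 = 0
  c_3 = 6 = 0·2^0 + 1·2^1 + 1·2^2
  c_4 = 1 = 1·2^0
  c_5 = 4 = 0·2^0 + 0·2^1 + 1·2^2
  c_6 = 1 = 1·2^0
  c_7 = 7 = 1·2^0 + 1·2^1 + 1·2^2
  c_8 = 7 = 1·2^0 + 1·2^1 + 1·2^2
λ_0 = (1, 0, 0, 1, 0, 1, 1, 1)
λ_1 = (1, 0, 1, 0, 0, 0, 1, 1)
λ_2 = (0, 0, 1, 0, 1, 0, 1, 1)

((1, 0, 0, 1, 0, 1, 1, 1), (1, 0, 1, 0, 0, 0, 1, 1), (0, 0, 1, 0, 1, 0, 1, 1))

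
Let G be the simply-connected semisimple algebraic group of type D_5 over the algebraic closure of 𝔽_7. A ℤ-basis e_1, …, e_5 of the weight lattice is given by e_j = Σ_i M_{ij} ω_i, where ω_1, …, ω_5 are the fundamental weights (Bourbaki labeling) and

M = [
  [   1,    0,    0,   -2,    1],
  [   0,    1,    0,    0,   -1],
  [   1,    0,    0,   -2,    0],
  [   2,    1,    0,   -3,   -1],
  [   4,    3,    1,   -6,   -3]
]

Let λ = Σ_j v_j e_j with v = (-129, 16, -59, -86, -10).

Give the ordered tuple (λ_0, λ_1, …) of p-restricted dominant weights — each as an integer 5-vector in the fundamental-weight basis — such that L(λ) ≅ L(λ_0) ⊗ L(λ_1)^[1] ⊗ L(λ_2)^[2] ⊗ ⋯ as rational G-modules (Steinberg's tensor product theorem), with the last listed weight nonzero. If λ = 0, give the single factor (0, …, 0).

Change of basis e → ω: c = M·v where v = (-129, 16, -59, -86, -10):
  c_1 = (1)·(-129) + 0·16 + (0)·(-59) + (-2)·(-86) + (1)·(-10) = 33
  c_2 = (0)·(-129) + 1·16 + (0)·(-59) + (0)·(-86) + (-1)·(-10) = 26
  c_3 = (1)·(-129) + 0·16 + (0)·(-59) + (-2)·(-86) + (0)·(-10) = 43
  c_4 = (2)·(-129) + 1·16 + (0)·(-59) + (-3)·(-86) + (-1)·(-10) = 26
  c_5 = (4)·(-129) + 3·16 + (1)·(-59) + (-6)·(-86) + (-3)·(-10) = 19
p = 7; digits c_i = Σ_j d_{ij}·7^j, 0 ≤ d_{ij} < 7:
  c_1 = 33 = 5·7^0 + 4·7^1
  c_2 = 26 = 5·7^0 + 3·7^1
  c_3 = 43 = 1·7^0 + 6·7^1
  c_4 = 26 = 5·7^0 + 3·7^1
  c_5 = 19 = 5·7^0 + 2·7^1
λ_0 = (5, 5, 1, 5, 5)
λ_1 = (4, 3, 6, 3, 2)

((5, 5, 1, 5, 5), (4, 3, 6, 3, 2))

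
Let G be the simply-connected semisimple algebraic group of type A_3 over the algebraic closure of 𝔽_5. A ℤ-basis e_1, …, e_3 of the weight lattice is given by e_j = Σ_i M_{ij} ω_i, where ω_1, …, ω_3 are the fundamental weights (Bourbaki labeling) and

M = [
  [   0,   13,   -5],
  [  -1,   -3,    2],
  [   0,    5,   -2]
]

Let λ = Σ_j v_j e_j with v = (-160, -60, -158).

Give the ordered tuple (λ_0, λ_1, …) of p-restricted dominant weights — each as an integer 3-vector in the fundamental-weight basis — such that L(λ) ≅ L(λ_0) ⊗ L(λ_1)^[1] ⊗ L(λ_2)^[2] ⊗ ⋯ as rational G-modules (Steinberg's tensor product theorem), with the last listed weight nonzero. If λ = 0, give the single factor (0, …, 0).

((0, 4, 1), (2, 4, 3))

Change of basis e → ω: c = M·v where v = (-160, -60, -158):
  c_1 = 0*-160 + 13*-60 + -5*-158 = 10
  c_2 = -1*-160 + -3*-60 + 2*-158 = 24
  c_3 = 0*-160 + 5*-60 + -2*-158 = 16
Expand coordinatewise in base 5:
  c_1 = 10 = 0·5^0 + 2·5^1
  c_2 = 24 = 4·5^0 + 4·5^1
  c_3 = 16 = 1·5^0 + 3·5^1
Factor λ_0 = (0, 4, 1)
Factor λ_1 = (2, 4, 3)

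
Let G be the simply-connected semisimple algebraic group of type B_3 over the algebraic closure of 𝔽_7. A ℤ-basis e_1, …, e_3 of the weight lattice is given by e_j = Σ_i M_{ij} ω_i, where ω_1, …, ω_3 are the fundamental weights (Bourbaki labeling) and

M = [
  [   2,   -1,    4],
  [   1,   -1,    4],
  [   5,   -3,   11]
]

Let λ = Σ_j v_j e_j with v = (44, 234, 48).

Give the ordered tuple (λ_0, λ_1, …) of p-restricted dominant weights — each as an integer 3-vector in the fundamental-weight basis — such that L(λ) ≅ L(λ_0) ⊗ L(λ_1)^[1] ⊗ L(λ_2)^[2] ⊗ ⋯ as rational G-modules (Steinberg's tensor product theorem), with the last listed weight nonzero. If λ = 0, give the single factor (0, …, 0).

((4, 2, 4), (6, 0, 6))

In the fundamental-weight basis, λ has coordinates c = M·v (v = (44, 234, 48)):
  c_1 = 2*44 + -1*234 + 4*48 = 46
  c_2 = 1*44 + -1*234 + 4*48 = 2
  c_3 = 5*44 + -3*234 + 11*48 = 46
Expand coordinatewise in base 7:
  c_1 = 46 = 4·7^0 + 6·7^1
  c_2 = 2 = 2·7^0
  c_3 = 46 = 4·7^0 + 6·7^1
λ_0 = (4, 2, 4)
λ_1 = (6, 0, 6)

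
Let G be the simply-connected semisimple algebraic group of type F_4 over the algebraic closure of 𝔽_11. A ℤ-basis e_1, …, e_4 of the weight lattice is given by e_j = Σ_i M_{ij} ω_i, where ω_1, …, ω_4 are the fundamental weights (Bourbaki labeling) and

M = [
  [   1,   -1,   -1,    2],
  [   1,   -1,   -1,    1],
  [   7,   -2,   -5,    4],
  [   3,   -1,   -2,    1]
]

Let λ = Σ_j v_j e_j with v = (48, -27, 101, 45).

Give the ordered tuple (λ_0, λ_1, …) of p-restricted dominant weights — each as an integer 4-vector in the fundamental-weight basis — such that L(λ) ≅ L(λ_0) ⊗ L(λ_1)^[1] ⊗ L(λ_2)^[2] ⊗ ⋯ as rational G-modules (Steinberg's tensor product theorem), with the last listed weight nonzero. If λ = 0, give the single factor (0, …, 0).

ω-coordinates c = M·v, v = (48, -27, 101, 45):
  c_1 = 1·48 + (-1)·(-27) + (-1)·(101) + 2·45 = 64
  c_2 = 1·48 + (-1)·(-27) + (-1)·(101) + 1·45 = 19
  c_3 = 7·48 + (-2)·(-27) + (-5)·(101) + 4·45 = 65
  c_4 = 3·48 + (-1)·(-27) + (-2)·(101) + 1·45 = 14
Writing each c_i in base p = 11:
  c_1 = 64 = 9·11^0 + 5·11^1
  c_2 = 19 = 8·11^0 + 1·11^1
  c_3 = 65 = 10·11^0 + 5·11^1
  c_4 = 14 = 3·11^0 + 1·11^1
λ_0 = (9, 8, 10, 3)
λ_1 = (5, 1, 5, 1)

((9, 8, 10, 3), (5, 1, 5, 1))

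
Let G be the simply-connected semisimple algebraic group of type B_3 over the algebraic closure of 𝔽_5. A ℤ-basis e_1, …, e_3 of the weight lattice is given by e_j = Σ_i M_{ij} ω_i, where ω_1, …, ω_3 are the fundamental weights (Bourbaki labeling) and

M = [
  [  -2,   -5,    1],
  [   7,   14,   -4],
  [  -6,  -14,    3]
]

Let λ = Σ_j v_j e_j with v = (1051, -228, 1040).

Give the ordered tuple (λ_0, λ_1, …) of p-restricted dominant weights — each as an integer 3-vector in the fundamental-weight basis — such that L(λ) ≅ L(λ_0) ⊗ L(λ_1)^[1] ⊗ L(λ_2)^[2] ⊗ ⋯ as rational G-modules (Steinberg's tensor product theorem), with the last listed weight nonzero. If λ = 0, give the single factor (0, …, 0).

((3, 0, 1), (0, 1, 1), (3, 0, 0))

ω-coordinates c = M·v, v = (1051, -228, 1040):
  c_1 = -2*1051 + -5*-228 + 1*1040 = 78
  c_2 = 7*1051 + 14*-228 + -4*1040 = 5
  c_3 = -6*1051 + -14*-228 + 3*1040 = 6
Writing each c_i in base p = 5:
  c_1 = 78 = 3·5^0 + 0·5^1 + 3·5^2
  c_2 = 5 = 0·5^0 + 1·5^1
  c_3 = 6 = 1·5^0 + 1·5^1
λ_0 = (3, 0, 1)
λ_1 = (0, 1, 1)
λ_2 = (3, 0, 0)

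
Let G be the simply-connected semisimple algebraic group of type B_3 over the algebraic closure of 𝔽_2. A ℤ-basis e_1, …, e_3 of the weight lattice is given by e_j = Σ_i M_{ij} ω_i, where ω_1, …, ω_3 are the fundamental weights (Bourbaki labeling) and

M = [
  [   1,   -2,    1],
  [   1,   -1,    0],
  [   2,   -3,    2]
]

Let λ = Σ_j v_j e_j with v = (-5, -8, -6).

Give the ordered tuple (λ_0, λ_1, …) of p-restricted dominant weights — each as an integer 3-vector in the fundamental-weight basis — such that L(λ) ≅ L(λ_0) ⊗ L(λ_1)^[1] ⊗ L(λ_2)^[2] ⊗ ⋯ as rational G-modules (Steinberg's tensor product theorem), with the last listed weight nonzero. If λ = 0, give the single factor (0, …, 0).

Compute c_i = Σ_j M_{ij} v_j with v = (-5, -8, -6):
  c_1 = (1)·(-5) + (-2)·(-8) + (1)·(-6) = 5
  c_2 = (1)·(-5) + (-1)·(-8) + (0)·(-6) = 3
  c_3 = (2)·(-5) + (-3)·(-8) + (2)·(-6) = 2
p = 2; digits c_i = Σ_j d_{ij}·2^j, 0 ≤ d_{ij} < 2:
  c_1 = 5 = 1·2^0 + 0·2^1 + 1·2^2
  c_2 = 3 = 1·2^0 + 1·2^1
  c_3 = 2 = 0·2^0 + 1·2^1
Factor λ_0 = (1, 1, 0)
Factor λ_1 = (0, 1, 1)
Factor λ_2 = (1, 0, 0)

((1, 1, 0), (0, 1, 1), (1, 0, 0))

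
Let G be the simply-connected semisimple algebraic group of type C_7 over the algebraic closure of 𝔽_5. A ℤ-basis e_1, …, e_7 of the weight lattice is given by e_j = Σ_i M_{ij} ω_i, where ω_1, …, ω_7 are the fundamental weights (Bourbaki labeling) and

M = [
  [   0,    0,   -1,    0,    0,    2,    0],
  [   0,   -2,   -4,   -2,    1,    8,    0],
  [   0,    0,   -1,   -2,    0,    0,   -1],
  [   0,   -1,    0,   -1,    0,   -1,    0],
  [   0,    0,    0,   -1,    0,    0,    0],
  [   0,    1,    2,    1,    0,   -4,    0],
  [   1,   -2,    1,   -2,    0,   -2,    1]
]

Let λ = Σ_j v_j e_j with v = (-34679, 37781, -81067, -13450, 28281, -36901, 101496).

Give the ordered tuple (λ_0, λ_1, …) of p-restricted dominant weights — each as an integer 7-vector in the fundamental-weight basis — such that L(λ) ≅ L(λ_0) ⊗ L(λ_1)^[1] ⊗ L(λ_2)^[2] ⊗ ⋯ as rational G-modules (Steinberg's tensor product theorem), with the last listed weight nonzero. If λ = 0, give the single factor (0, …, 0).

Converting to the ω-basis (c_i = row i of M dotted with v = (-34679, 37781, -81067, -13450, 28281, -36901, 101496)):
  c_1 = (0)·(-34679) + 0·37781 + (-1)·(-81067) + (0)·(-13450) + 0·28281 + (2)·(-36901) + 0·101496 = 7265
  c_2 = (0)·(-34679) + (-2)·(37781) + (-4)·(-81067) + (-2)·(-13450) + 1·28281 + (8)·(-36901) + 0·101496 = 8679
  c_3 = (0)·(-34679) + 0·37781 + (-1)·(-81067) + (-2)·(-13450) + 0·28281 + (0)·(-36901) + (-1)·(101496) = 6471
  c_4 = (0)·(-34679) + (-1)·(37781) + (0)·(-81067) + (-1)·(-13450) + 0·28281 + (-1)·(-36901) + 0·101496 = 12570
  c_5 = (0)·(-34679) + 0·37781 + (0)·(-81067) + (-1)·(-13450) + 0·28281 + (0)·(-36901) + 0·101496 = 13450
  c_6 = (0)·(-34679) + 1·37781 + (2)·(-81067) + (1)·(-13450) + 0·28281 + (-4)·(-36901) + 0·101496 = 9801
  c_7 = (1)·(-34679) + (-2)·(37781) + (1)·(-81067) + (-2)·(-13450) + 0·28281 + (-2)·(-36901) + 1·101496 = 10890
Base-5 expansion of each c_i:
  c_1 = 7265 = 0·5^0 + 3·5^1 + 0·5^2 + 3·5^3 + 1·5^4 + 2·5^5
  c_2 = 8679 = 4·5^0 + 0·5^1 + 2·5^2 + 4·5^3 + 3·5^4 + 2·5^5
  c_3 = 6471 = 1·5^0 + 4·5^1 + 3·5^2 + 1·5^3 + 0·5^4 + 2·5^5
  c_4 = 12570 = 0·5^0 + 4·5^1 + 2·5^2 + 0·5^3 + 0·5^4 + 4·5^5
  c_5 = 13450 = 0·5^0 + 0·5^1 + 3·5^2 + 2·5^3 + 1·5^4 + 4·5^5
  c_6 = 9801 = 1·5^0 + 0·5^1 + 2·5^2 + 3·5^3 + 0·5^4 + 3·5^5
  c_7 = 10890 = 0·5^0 + 3·5^1 + 0·5^2 + 2·5^3 + 2·5^4 + 3·5^5
p-restricted factor λ_0 = (0, 4, 1, 0, 0, 1, 0)
p-restricted factor λ_1 = (3, 0, 4, 4, 0, 0, 3)
p-restricted factor λ_2 = (0, 2, 3, 2, 3, 2, 0)
p-restricted factor λ_3 = (3, 4, 1, 0, 2, 3, 2)
p-restricted factor λ_4 = (1, 3, 0, 0, 1, 0, 2)
p-restricted factor λ_5 = (2, 2, 2, 4, 4, 3, 3)

((0, 4, 1, 0, 0, 1, 0), (3, 0, 4, 4, 0, 0, 3), (0, 2, 3, 2, 3, 2, 0), (3, 4, 1, 0, 2, 3, 2), (1, 3, 0, 0, 1, 0, 2), (2, 2, 2, 4, 4, 3, 3))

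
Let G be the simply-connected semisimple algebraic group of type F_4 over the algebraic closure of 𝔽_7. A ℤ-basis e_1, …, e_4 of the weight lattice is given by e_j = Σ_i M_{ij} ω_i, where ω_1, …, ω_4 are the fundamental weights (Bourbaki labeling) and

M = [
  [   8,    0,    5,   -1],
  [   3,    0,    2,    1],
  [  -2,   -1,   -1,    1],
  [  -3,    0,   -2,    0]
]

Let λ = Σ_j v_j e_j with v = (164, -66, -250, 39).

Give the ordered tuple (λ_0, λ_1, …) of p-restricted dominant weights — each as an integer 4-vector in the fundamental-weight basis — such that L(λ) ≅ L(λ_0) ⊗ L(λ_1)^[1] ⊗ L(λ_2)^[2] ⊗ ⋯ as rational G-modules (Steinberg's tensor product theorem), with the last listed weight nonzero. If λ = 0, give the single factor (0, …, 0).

((2, 3, 6, 1), (3, 4, 3, 1))

In the fundamental-weight basis, λ has coordinates c = M·v (v = (164, -66, -250, 39)):
  c_1 = (8)·(164) + (0)·(-66) + (5)·(-250) + (-1)·(39) = 23
  c_2 = (3)·(164) + (0)·(-66) + (2)·(-250) + (1)·(39) = 31
  c_3 = (-2)·(164) + (-1)·(-66) + (-1)·(-250) + (1)·(39) = 27
  c_4 = (-3)·(164) + (0)·(-66) + (-2)·(-250) + (0)·(39) = 8
Expand coordinatewise in base 7:
  c_1 = 23 = 2·7^0 + 3·7^1
  c_2 = 31 = 3·7^0 + 4·7^1
  c_3 = 27 = 6·7^0 + 3·7^1
  c_4 = 8 = 1·7^0 + 1·7^1
λ_0 = (2, 3, 6, 1)
λ_1 = (3, 4, 3, 1)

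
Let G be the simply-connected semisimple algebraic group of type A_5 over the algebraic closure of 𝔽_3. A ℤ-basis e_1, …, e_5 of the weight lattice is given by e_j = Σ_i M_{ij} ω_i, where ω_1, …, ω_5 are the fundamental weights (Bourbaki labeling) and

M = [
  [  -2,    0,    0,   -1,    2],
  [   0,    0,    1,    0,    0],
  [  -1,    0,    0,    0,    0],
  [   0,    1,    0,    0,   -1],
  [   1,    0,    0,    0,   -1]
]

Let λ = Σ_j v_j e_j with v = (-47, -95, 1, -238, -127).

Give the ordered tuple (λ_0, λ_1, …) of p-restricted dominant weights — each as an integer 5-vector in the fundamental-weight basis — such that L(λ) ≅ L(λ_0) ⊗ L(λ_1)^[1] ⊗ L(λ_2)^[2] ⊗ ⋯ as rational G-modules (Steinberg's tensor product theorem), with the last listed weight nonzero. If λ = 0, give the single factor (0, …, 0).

((0, 1, 2, 2, 2), (2, 0, 0, 1, 2), (2, 0, 2, 0, 2), (2, 0, 1, 1, 2))

Converting to the ω-basis (c_i = row i of M dotted with v = (-47, -95, 1, -238, -127)):
  c_1 = -2*-47 + 0*-95 + 0*1 + -1*-238 + 2*-127 = 78
  c_2 = 0*-47 + 0*-95 + 1*1 + 0*-238 + 0*-127 = 1
  c_3 = -1*-47 + 0*-95 + 0*1 + 0*-238 + 0*-127 = 47
  c_4 = 0*-47 + 1*-95 + 0*1 + 0*-238 + -1*-127 = 32
  c_5 = 1*-47 + 0*-95 + 0*1 + 0*-238 + -1*-127 = 80
Base-3 expansion of each c_i:
  c_1 = 78 = 0·3^0 + 2·3^1 + 2·3^2 + 2·3^3
  c_2 = 1 = 1·3^0
  c_3 = 47 = 2·3^0 + 0·3^1 + 2·3^2 + 1·3^3
  c_4 = 32 = 2·3^0 + 1·3^1 + 0·3^2 + 1·3^3
  c_5 = 80 = 2·3^0 + 2·3^1 + 2·3^2 + 2·3^3
λ_0 = (0, 1, 2, 2, 2)
λ_1 = (2, 0, 0, 1, 2)
λ_2 = (2, 0, 2, 0, 2)
λ_3 = (2, 0, 1, 1, 2)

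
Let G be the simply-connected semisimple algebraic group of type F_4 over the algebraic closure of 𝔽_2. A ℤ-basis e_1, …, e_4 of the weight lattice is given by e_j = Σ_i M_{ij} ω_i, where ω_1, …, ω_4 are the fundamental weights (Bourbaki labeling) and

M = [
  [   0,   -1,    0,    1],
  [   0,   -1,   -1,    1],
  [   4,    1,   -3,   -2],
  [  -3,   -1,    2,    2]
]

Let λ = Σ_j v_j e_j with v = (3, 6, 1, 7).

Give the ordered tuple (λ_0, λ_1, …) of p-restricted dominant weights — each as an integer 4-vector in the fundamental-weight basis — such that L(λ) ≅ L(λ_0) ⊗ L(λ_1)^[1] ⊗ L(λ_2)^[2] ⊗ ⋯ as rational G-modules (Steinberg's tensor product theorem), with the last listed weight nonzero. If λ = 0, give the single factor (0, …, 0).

((1, 0, 1, 1),)

Converting to the ω-basis (c_i = row i of M dotted with v = (3, 6, 1, 7)):
  c_1 = 0·3 + (-1)·(6) + 0·1 + 1·7 = 1
  c_2 = 0·3 + (-1)·(6) + (-1)·(1) + 1·7 = 0
  c_3 = 4·3 + 1·6 + (-3)·(1) + (-2)·(7) = 1
  c_4 = (-3)·(3) + (-1)·(6) + 2·1 + 2·7 = 1
Expand coordinatewise in base 2:
  c_1 = 1 = 1·2^0
  c_2 = 0
  c_3 = 1 = 1·2^0
  c_4 = 1 = 1·2^0
p-restricted factor λ_0 = (1, 0, 1, 1)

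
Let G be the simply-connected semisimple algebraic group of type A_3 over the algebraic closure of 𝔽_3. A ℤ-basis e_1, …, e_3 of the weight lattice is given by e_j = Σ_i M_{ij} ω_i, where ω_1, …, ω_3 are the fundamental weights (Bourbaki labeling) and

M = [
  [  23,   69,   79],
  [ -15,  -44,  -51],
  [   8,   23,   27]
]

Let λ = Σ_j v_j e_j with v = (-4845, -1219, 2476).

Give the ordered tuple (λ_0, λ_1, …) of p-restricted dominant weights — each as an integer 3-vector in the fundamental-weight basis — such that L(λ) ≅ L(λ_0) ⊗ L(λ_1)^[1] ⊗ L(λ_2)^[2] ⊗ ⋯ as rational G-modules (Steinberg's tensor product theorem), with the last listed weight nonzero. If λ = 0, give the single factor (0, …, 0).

((1, 2, 1), (1, 2, 0), (0, 0, 0), (2, 1, 2))

Converting to the ω-basis (c_i = row i of M dotted with v = (-4845, -1219, 2476)):
  c_1 = 23*-4845 + 69*-1219 + 79*2476 = 58
  c_2 = -15*-4845 + -44*-1219 + -51*2476 = 35
  c_3 = 8*-4845 + 23*-1219 + 27*2476 = 55
Expand coordinatewise in base 3:
  c_1 = 58 = 1·3^0 + 1·3^1 + 0·3^2 + 2·3^3
  c_2 = 35 = 2·3^0 + 2·3^1 + 0·3^2 + 1·3^3
  c_3 = 55 = 1·3^0 + 0·3^1 + 0·3^2 + 2·3^3
λ_0 = (1, 2, 1)
λ_1 = (1, 2, 0)
λ_2 = (0, 0, 0)
λ_3 = (2, 1, 2)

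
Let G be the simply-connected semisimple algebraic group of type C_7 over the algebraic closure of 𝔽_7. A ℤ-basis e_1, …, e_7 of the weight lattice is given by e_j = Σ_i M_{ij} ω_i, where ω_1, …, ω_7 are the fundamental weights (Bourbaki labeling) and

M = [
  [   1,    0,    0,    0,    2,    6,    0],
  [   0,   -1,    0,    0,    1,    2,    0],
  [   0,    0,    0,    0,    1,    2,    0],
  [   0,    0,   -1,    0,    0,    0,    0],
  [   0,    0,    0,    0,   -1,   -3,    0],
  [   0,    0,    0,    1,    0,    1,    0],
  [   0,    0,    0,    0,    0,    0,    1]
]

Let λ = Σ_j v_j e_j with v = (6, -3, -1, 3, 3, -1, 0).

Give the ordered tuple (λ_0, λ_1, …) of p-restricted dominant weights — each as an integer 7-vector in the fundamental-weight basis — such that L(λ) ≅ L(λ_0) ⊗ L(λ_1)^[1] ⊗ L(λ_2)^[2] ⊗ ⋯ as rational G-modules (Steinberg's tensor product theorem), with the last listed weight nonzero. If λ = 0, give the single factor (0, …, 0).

((6, 4, 1, 1, 0, 2, 0),)

ω-coordinates c = M·v, v = (6, -3, -1, 3, 3, -1, 0):
  c_1 = 1*6 + 0*-3 + 0*-1 + 0*3 + 2*3 + 6*-1 + 0*0 = 6
  c_2 = 0*6 + -1*-3 + 0*-1 + 0*3 + 1*3 + 2*-1 + 0*0 = 4
  c_3 = 0*6 + 0*-3 + 0*-1 + 0*3 + 1*3 + 2*-1 + 0*0 = 1
  c_4 = 0*6 + 0*-3 + -1*-1 + 0*3 + 0*3 + 0*-1 + 0*0 = 1
  c_5 = 0*6 + 0*-3 + 0*-1 + 0*3 + -1*3 + -3*-1 + 0*0 = 0
  c_6 = 0*6 + 0*-3 + 0*-1 + 1*3 + 0*3 + 1*-1 + 0*0 = 2
  c_7 = 0*6 + 0*-3 + 0*-1 + 0*3 + 0*3 + 0*-1 + 1*0 = 0
Base-7 expansion of each c_i:
  c_1 = 6 = 6·7^0
  c_2 = 4 = 4·7^0
  c_3 = 1 = 1·7^0
  c_4 = 1 = 1·7^0
  c_5 = 0
  c_6 = 2 = 2·7^0
  c_7 = 0
Factor λ_0 = (6, 4, 1, 1, 0, 2, 0)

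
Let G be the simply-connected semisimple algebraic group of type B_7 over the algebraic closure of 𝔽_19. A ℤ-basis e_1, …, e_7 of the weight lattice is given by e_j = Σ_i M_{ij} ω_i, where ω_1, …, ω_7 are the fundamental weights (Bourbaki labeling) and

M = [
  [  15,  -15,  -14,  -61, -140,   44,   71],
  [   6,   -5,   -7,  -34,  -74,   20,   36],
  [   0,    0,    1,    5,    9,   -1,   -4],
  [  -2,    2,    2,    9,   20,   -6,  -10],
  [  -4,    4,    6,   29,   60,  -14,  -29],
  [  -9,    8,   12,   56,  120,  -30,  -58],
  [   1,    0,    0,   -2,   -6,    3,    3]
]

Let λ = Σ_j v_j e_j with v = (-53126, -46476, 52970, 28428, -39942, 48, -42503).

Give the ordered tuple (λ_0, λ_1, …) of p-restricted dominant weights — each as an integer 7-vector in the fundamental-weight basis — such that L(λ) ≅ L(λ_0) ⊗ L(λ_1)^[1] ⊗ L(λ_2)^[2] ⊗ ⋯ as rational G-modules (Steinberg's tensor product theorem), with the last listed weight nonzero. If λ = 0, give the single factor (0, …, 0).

((5, 11, 10, 6, 9, 11, 6), (6, 16, 9, 14, 13, 15, 7), (2, 7, 15, 2, 11, 12, 6))

Compute c_i = Σ_j M_{ij} v_j with v = (-53126, -46476, 52970, 28428, -39942, 48, -42503):
  c_1 = (15)·(-53126) + (-15)·(-46476) + (-14)·(52970) + (-61)·(28428) + (-140)·(-39942) + 44·48 + (71)·(-42503) = 841
  c_2 = (6)·(-53126) + (-5)·(-46476) + (-7)·(52970) + (-34)·(28428) + (-74)·(-39942) + 20·48 + (36)·(-42503) = 2842
  c_3 = (0)·(-53126) + (0)·(-46476) + 1·52970 + 5·28428 + (9)·(-39942) + (-1)·(48) + (-4)·(-42503) = 5596
  c_4 = (-2)·(-53126) + (2)·(-46476) + 2·52970 + 9·28428 + (20)·(-39942) + (-6)·(48) + (-10)·(-42503) = 994
  c_5 = (-4)·(-53126) + (4)·(-46476) + 6·52970 + 29·28428 + (60)·(-39942) + (-14)·(48) + (-29)·(-42503) = 4227
  c_6 = (-9)·(-53126) + (8)·(-46476) + 12·52970 + 56·28428 + (120)·(-39942) + (-30)·(48) + (-58)·(-42503) = 4628
  c_7 = (1)·(-53126) + (0)·(-46476) + 0·52970 + (-2)·(28428) + (-6)·(-39942) + 3·48 + (3)·(-42503) = 2305
Expand coordinatewise in base 19:
  c_1 = 841 = 5·19^0 + 6·19^1 + 2·19^2
  c_2 = 2842 = 11·19^0 + 16·19^1 + 7·19^2
  c_3 = 5596 = 10·19^0 + 9·19^1 + 15·19^2
  c_4 = 994 = 6·19^0 + 14·19^1 + 2·19^2
  c_5 = 4227 = 9·19^0 + 13·19^1 + 11·19^2
  c_6 = 4628 = 11·19^0 + 15·19^1 + 12·19^2
  c_7 = 2305 = 6·19^0 + 7·19^1 + 6·19^2
λ_0 = (5, 11, 10, 6, 9, 11, 6)
λ_1 = (6, 16, 9, 14, 13, 15, 7)
λ_2 = (2, 7, 15, 2, 11, 12, 6)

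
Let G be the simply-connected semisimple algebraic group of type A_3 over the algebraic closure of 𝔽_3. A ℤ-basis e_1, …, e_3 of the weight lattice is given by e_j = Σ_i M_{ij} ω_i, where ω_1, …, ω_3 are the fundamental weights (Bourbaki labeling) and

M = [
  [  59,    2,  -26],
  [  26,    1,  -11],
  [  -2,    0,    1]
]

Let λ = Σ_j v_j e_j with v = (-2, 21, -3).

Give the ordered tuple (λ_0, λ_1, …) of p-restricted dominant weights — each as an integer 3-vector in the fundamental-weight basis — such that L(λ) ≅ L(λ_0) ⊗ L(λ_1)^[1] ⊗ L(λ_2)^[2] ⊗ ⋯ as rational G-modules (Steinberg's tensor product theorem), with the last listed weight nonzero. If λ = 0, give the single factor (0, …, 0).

ω-coordinates c = M·v, v = (-2, 21, -3):
  c_1 = (59)·(-2) + (2)·(21) + (-26)·(-3) = 2
  c_2 = (26)·(-2) + (1)·(21) + (-11)·(-3) = 2
  c_3 = (-2)·(-2) + (0)·(21) + (1)·(-3) = 1
p = 3; digits c_i = Σ_j d_{ij}·3^j, 0 ≤ d_{ij} < 3:
  c_1 = 2 = 2·3^0
  c_2 = 2 = 2·3^0
  c_3 = 1 = 1·3^0
Factor λ_0 = (2, 2, 1)

((2, 2, 1),)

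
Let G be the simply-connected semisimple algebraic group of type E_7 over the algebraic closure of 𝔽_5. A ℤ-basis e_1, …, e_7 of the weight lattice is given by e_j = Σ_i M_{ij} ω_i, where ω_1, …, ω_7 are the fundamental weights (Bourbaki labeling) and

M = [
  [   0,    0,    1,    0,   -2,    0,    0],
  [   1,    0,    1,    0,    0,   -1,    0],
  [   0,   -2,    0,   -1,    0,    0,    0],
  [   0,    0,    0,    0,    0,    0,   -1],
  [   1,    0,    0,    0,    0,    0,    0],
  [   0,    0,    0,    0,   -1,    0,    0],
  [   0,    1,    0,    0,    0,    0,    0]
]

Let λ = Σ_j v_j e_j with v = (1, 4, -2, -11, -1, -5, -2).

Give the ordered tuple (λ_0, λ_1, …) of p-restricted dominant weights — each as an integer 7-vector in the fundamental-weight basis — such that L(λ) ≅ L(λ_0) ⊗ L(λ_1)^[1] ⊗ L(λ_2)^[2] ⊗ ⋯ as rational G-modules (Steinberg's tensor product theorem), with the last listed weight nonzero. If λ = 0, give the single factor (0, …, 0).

Change of basis e → ω: c = M·v where v = (1, 4, -2, -11, -1, -5, -2):
  c_1 = (0)·(1) + (0)·(4) + (1)·(-2) + (0)·(-11) + (-2)·(-1) + (0)·(-5) + (0)·(-2) = 0
  c_2 = (1)·(1) + (0)·(4) + (1)·(-2) + (0)·(-11) + (0)·(-1) + (-1)·(-5) + (0)·(-2) = 4
  c_3 = (0)·(1) + (-2)·(4) + (0)·(-2) + (-1)·(-11) + (0)·(-1) + (0)·(-5) + (0)·(-2) = 3
  c_4 = (0)·(1) + (0)·(4) + (0)·(-2) + (0)·(-11) + (0)·(-1) + (0)·(-5) + (-1)·(-2) = 2
  c_5 = (1)·(1) + (0)·(4) + (0)·(-2) + (0)·(-11) + (0)·(-1) + (0)·(-5) + (0)·(-2) = 1
  c_6 = (0)·(1) + (0)·(4) + (0)·(-2) + (0)·(-11) + (-1)·(-1) + (0)·(-5) + (0)·(-2) = 1
  c_7 = (0)·(1) + (1)·(4) + (0)·(-2) + (0)·(-11) + (0)·(-1) + (0)·(-5) + (0)·(-2) = 4
p = 5; digits c_i = Σ_j d_{ij}·5^j, 0 ≤ d_{ij} < 5:
  c_1 = 0
  c_2 = 4 = 4·5^0
  c_3 = 3 = 3·5^0
  c_4 = 2 = 2·5^0
  c_5 = 1 = 1·5^0
  c_6 = 1 = 1·5^0
  c_7 = 4 = 4·5^0
λ_0 = (0, 4, 3, 2, 1, 1, 4)

((0, 4, 3, 2, 1, 1, 4),)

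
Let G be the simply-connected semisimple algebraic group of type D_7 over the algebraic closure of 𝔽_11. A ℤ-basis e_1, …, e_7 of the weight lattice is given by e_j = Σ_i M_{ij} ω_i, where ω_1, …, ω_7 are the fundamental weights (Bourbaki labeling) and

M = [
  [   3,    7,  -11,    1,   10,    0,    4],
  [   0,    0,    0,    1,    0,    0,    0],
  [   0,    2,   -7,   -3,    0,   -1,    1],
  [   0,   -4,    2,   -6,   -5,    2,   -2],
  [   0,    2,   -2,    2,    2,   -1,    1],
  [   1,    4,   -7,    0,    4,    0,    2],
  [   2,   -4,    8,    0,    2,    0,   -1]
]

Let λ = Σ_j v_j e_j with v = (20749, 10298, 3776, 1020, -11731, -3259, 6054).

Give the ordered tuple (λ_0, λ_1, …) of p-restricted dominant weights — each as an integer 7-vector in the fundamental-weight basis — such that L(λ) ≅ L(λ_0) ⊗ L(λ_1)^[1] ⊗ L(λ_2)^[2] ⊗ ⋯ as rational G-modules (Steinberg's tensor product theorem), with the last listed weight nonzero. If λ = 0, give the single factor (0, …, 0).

In the fundamental-weight basis, λ has coordinates c = M·v (v = (20749, 10298, 3776, 1020, -11731, -3259, 6054)):
  c_1 = (3)·(20749) + (7)·(10298) + (-11)·(3776) + (1)·(1020) + (10)·(-11731) + (0)·(-3259) + (4)·(6054) = 723
  c_2 = (0)·(20749) + (0)·(10298) + (0)·(3776) + (1)·(1020) + (0)·(-11731) + (0)·(-3259) + (0)·(6054) = 1020
  c_3 = (0)·(20749) + (2)·(10298) + (-7)·(3776) + (-3)·(1020) + (0)·(-11731) + (-1)·(-3259) + (1)·(6054) = 417
  c_4 = (0)·(20749) + (-4)·(10298) + (2)·(3776) + (-6)·(1020) + (-5)·(-11731) + (2)·(-3259) + (-2)·(6054) = 269
  c_5 = (0)·(20749) + (2)·(10298) + (-2)·(3776) + (2)·(1020) + (2)·(-11731) + (-1)·(-3259) + (1)·(6054) = 935
  c_6 = (1)·(20749) + (4)·(10298) + (-7)·(3776) + (0)·(1020) + (4)·(-11731) + (0)·(-3259) + (2)·(6054) = 693
  c_7 = (2)·(20749) + (-4)·(10298) + (8)·(3776) + (0)·(1020) + (2)·(-11731) + (0)·(-3259) + (-1)·(6054) = 998
Base-11 expansion of each c_i:
  c_1 = 723 = 8·11^0 + 10·11^1 + 5·11^2
  c_2 = 1020 = 8·11^0 + 4·11^1 + 8·11^2
  c_3 = 417 = 10·11^0 + 4·11^1 + 3·11^2
  c_4 = 269 = 5·11^0 + 2·11^1 + 2·11^2
  c_5 = 935 = 0·11^0 + 8·11^1 + 7·11^2
  c_6 = 693 = 0·11^0 + 8·11^1 + 5·11^2
  c_7 = 998 = 8·11^0 + 2·11^1 + 8·11^2
λ_0 = (8, 8, 10, 5, 0, 0, 8)
λ_1 = (10, 4, 4, 2, 8, 8, 2)
λ_2 = (5, 8, 3, 2, 7, 5, 8)

((8, 8, 10, 5, 0, 0, 8), (10, 4, 4, 2, 8, 8, 2), (5, 8, 3, 2, 7, 5, 8))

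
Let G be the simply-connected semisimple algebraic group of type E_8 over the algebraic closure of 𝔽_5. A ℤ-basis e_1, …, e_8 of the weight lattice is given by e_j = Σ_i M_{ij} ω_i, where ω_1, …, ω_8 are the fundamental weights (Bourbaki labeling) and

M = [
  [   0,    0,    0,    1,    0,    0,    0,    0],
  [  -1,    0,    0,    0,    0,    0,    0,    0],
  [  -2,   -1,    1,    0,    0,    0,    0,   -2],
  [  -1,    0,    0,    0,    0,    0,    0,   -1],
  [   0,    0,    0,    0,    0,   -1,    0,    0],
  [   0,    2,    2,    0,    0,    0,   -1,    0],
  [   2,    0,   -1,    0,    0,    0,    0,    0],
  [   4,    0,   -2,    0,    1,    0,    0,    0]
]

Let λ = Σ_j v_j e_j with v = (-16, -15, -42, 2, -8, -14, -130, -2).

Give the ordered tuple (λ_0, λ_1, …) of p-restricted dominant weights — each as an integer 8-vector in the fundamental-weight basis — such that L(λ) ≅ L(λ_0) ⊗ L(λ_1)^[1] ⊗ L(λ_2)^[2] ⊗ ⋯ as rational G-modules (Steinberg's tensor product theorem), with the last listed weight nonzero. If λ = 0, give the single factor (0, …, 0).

Compute c_i = Σ_j M_{ij} v_j with v = (-16, -15, -42, 2, -8, -14, -130, -2):
  c_1 = 0*-16 + 0*-15 + 0*-42 + 1*2 + 0*-8 + 0*-14 + 0*-130 + 0*-2 = 2
  c_2 = -1*-16 + 0*-15 + 0*-42 + 0*2 + 0*-8 + 0*-14 + 0*-130 + 0*-2 = 16
  c_3 = -2*-16 + -1*-15 + 1*-42 + 0*2 + 0*-8 + 0*-14 + 0*-130 + -2*-2 = 9
  c_4 = -1*-16 + 0*-15 + 0*-42 + 0*2 + 0*-8 + 0*-14 + 0*-130 + -1*-2 = 18
  c_5 = 0*-16 + 0*-15 + 0*-42 + 0*2 + 0*-8 + -1*-14 + 0*-130 + 0*-2 = 14
  c_6 = 0*-16 + 2*-15 + 2*-42 + 0*2 + 0*-8 + 0*-14 + -1*-130 + 0*-2 = 16
  c_7 = 2*-16 + 0*-15 + -1*-42 + 0*2 + 0*-8 + 0*-14 + 0*-130 + 0*-2 = 10
  c_8 = 4*-16 + 0*-15 + -2*-42 + 0*2 + 1*-8 + 0*-14 + 0*-130 + 0*-2 = 12
Writing each c_i in base p = 5:
  c_1 = 2 = 2·5^0
  c_2 = 16 = 1·5^0 + 3·5^1
  c_3 = 9 = 4·5^0 + 1·5^1
  c_4 = 18 = 3·5^0 + 3·5^1
  c_5 = 14 = 4·5^0 + 2·5^1
  c_6 = 16 = 1·5^0 + 3·5^1
  c_7 = 10 = 0·5^0 + 2·5^1
  c_8 = 12 = 2·5^0 + 2·5^1
p-restricted factor λ_0 = (2, 1, 4, 3, 4, 1, 0, 2)
p-restricted factor λ_1 = (0, 3, 1, 3, 2, 3, 2, 2)

((2, 1, 4, 3, 4, 1, 0, 2), (0, 3, 1, 3, 2, 3, 2, 2))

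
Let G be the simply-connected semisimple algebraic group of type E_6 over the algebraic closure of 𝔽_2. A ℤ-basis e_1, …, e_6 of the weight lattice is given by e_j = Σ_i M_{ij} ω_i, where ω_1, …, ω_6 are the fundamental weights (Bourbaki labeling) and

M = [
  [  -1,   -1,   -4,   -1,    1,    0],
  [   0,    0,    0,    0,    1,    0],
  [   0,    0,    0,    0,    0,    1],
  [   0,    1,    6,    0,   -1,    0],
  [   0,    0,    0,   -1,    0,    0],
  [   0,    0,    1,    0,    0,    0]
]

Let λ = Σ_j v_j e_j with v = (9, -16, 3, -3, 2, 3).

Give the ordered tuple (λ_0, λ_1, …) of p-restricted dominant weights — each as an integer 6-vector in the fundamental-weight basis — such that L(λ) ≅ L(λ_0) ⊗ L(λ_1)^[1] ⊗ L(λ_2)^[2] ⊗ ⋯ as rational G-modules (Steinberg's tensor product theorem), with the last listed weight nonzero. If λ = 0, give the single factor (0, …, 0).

((0, 0, 1, 0, 1, 1), (0, 1, 1, 0, 1, 1))

Compute c_i = Σ_j M_{ij} v_j with v = (9, -16, 3, -3, 2, 3):
  c_1 = (-1)·(9) + (-1)·(-16) + (-4)·(3) + (-1)·(-3) + (1)·(2) + (0)·(3) = 0
  c_2 = (0)·(9) + (0)·(-16) + (0)·(3) + (0)·(-3) + (1)·(2) + (0)·(3) = 2
  c_3 = (0)·(9) + (0)·(-16) + (0)·(3) + (0)·(-3) + (0)·(2) + (1)·(3) = 3
  c_4 = (0)·(9) + (1)·(-16) + (6)·(3) + (0)·(-3) + (-1)·(2) + (0)·(3) = 0
  c_5 = (0)·(9) + (0)·(-16) + (0)·(3) + (-1)·(-3) + (0)·(2) + (0)·(3) = 3
  c_6 = (0)·(9) + (0)·(-16) + (1)·(3) + (0)·(-3) + (0)·(2) + (0)·(3) = 3
Expand coordinatewise in base 2:
  c_1 = 0
  c_2 = 2 = 0·2^0 + 1·2^1
  c_3 = 3 = 1·2^0 + 1·2^1
  c_4 = 0
  c_5 = 3 = 1·2^0 + 1·2^1
  c_6 = 3 = 1·2^0 + 1·2^1
Factor λ_0 = (0, 0, 1, 0, 1, 1)
Factor λ_1 = (0, 1, 1, 0, 1, 1)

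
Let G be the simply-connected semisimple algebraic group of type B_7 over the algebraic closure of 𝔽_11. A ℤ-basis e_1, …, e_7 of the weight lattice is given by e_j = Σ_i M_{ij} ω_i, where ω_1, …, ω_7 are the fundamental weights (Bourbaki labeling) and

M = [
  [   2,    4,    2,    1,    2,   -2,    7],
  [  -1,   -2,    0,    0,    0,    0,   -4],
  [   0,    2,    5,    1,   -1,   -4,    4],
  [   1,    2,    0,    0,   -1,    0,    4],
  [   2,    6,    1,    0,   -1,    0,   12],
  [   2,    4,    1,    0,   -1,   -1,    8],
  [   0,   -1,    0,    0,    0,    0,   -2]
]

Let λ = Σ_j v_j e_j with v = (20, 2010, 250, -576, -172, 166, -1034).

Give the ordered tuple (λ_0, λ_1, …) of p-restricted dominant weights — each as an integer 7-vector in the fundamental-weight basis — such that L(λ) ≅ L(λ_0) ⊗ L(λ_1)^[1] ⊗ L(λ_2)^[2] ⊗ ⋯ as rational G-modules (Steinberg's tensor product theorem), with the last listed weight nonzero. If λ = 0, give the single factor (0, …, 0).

((2, 8, 0, 10, 4, 9, 3), (8, 8, 6, 6, 10, 5, 5))

Converting to the ω-basis (c_i = row i of M dotted with v = (20, 2010, 250, -576, -172, 166, -1034)):
  c_1 = (2)·(20) + (4)·(2010) + (2)·(250) + (1)·(-576) + (2)·(-172) + (-2)·(166) + (7)·(-1034) = 90
  c_2 = (-1)·(20) + (-2)·(2010) + (0)·(250) + (0)·(-576) + (0)·(-172) + (0)·(166) + (-4)·(-1034) = 96
  c_3 = (0)·(20) + (2)·(2010) + (5)·(250) + (1)·(-576) + (-1)·(-172) + (-4)·(166) + (4)·(-1034) = 66
  c_4 = (1)·(20) + (2)·(2010) + (0)·(250) + (0)·(-576) + (-1)·(-172) + (0)·(166) + (4)·(-1034) = 76
  c_5 = (2)·(20) + (6)·(2010) + (1)·(250) + (0)·(-576) + (-1)·(-172) + (0)·(166) + (12)·(-1034) = 114
  c_6 = (2)·(20) + (4)·(2010) + (1)·(250) + (0)·(-576) + (-1)·(-172) + (-1)·(166) + (8)·(-1034) = 64
  c_7 = (0)·(20) + (-1)·(2010) + (0)·(250) + (0)·(-576) + (0)·(-172) + (0)·(166) + (-2)·(-1034) = 58
Expand coordinatewise in base 11:
  c_1 = 90 = 2·11^0 + 8·11^1
  c_2 = 96 = 8·11^0 + 8·11^1
  c_3 = 66 = 0·11^0 + 6·11^1
  c_4 = 76 = 10·11^0 + 6·11^1
  c_5 = 114 = 4·11^0 + 10·11^1
  c_6 = 64 = 9·11^0 + 5·11^1
  c_7 = 58 = 3·11^0 + 5·11^1
p-restricted factor λ_0 = (2, 8, 0, 10, 4, 9, 3)
p-restricted factor λ_1 = (8, 8, 6, 6, 10, 5, 5)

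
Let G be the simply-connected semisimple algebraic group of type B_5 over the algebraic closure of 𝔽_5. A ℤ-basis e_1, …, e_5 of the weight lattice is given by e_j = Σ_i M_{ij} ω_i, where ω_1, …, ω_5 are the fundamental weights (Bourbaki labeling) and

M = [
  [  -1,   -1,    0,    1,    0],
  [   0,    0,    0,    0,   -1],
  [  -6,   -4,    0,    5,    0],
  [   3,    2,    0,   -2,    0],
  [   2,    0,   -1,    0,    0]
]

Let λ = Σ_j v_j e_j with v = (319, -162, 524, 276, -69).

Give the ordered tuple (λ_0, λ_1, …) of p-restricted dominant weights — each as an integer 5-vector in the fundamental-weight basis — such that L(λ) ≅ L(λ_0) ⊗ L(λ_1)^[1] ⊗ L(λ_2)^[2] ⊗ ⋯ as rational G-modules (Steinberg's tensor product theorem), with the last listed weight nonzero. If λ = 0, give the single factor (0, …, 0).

((4, 4, 4, 1, 4), (3, 3, 2, 1, 2), (4, 2, 4, 3, 4))

Compute c_i = Σ_j M_{ij} v_j with v = (319, -162, 524, 276, -69):
  c_1 = (-1)·(319) + (-1)·(-162) + (0)·(524) + (1)·(276) + (0)·(-69) = 119
  c_2 = (0)·(319) + (0)·(-162) + (0)·(524) + (0)·(276) + (-1)·(-69) = 69
  c_3 = (-6)·(319) + (-4)·(-162) + (0)·(524) + (5)·(276) + (0)·(-69) = 114
  c_4 = (3)·(319) + (2)·(-162) + (0)·(524) + (-2)·(276) + (0)·(-69) = 81
  c_5 = (2)·(319) + (0)·(-162) + (-1)·(524) + (0)·(276) + (0)·(-69) = 114
Base-5 expansion of each c_i:
  c_1 = 119 = 4·5^0 + 3·5^1 + 4·5^2
  c_2 = 69 = 4·5^0 + 3·5^1 + 2·5^2
  c_3 = 114 = 4·5^0 + 2·5^1 + 4·5^2
  c_4 = 81 = 1·5^0 + 1·5^1 + 3·5^2
  c_5 = 114 = 4·5^0 + 2·5^1 + 4·5^2
Factor λ_0 = (4, 4, 4, 1, 4)
Factor λ_1 = (3, 3, 2, 1, 2)
Factor λ_2 = (4, 2, 4, 3, 4)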